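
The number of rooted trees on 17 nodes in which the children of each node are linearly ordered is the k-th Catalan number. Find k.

16

Rooted ordered (plane) trees on m nodes have m−1 edges and are counted by C_{m−1}; m = 17 gives C_16.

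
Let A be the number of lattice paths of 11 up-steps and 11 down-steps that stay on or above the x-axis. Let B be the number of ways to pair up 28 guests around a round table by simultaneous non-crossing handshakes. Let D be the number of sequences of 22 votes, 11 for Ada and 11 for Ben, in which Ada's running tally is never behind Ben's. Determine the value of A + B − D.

2674440

Paths of 11 up- and 11 down-steps that never dip below the axis are Dyck paths; their count is C_11. So A = C_11 = 58786.
With 28 = 2·14 people, non-crossing handshake pairings are non-crossing perfect matchings on a circle, counted by C_14. So B = C_14 = 2674440.
Reading a vote for the leader as '(' and for the other as ')' turns such a sequence into a balanced string of 11 pairs, so the count is C_11. So D = C_11 = 58786.
A + B − D = 58786 + 2674440 − 58786 = 2674440.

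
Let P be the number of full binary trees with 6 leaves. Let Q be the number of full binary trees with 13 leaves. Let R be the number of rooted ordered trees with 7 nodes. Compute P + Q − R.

A full binary tree with L leaves has L−1 internal nodes and is counted by C_{L−1}; L = 6 gives C_5. So P = C_5 = 42.
A full binary tree with L leaves has L−1 internal nodes and is counted by C_{L−1}; L = 13 gives C_12. So Q = C_12 = 208012.
A rooted plane tree on 7 nodes has 6 edges, and such trees are counted by C_6. So R = C_6 = 132.
P + Q − R = 42 + 208012 − 132 = 207922.

207922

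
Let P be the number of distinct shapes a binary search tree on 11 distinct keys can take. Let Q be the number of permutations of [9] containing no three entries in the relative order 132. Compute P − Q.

53924

There are C_n binary search tree shapes on n keys; with n = 11 that is C_11. So P = C_11 = 58786.
Permutations of [n] avoiding any single length-3 pattern are counted by C_n; here n = 9. So Q = C_9 = 4862.
P − Q = 58786 − 4862 = 53924.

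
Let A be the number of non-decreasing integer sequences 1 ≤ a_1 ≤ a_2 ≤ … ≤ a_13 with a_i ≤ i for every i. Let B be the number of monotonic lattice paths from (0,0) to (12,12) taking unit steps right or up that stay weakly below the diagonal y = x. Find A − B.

Weakly increasing sequences with a_i ≤ i biject with Dyck paths of semilength 13, so there are C_13. So A = C_13 = 742900.
Sub-diagonal monotone paths from (0,0) to (12,12) biject with Dyck paths of semilength 12, giving C_12. So B = C_12 = 208012.
A − B = 742900 − 208012 = 534888.

534888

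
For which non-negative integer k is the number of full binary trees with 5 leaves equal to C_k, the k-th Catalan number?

4

Full binary trees with 5 leaves have 5−1 = 4 internal nodes, so there are C_4 of them.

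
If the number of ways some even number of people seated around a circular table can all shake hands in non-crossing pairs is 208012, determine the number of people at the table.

Non-crossing handshake pairings of 2n people are counted by C_n. The Catalan number equal to 208012 is C_12.
So n = 12, and there are 2n = 24 people.

24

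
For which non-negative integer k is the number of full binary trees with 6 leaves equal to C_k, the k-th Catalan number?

A full binary tree with L leaves has L−1 internal nodes and is counted by C_{L−1}; L = 6 gives C_5.

5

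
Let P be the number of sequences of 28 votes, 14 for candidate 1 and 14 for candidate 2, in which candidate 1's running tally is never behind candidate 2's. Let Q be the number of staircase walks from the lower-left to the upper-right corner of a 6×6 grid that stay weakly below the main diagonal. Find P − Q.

Reading a vote for the leader as '(' and for the other as ')' turns such a sequence into a balanced string of 14 pairs, so the count is C_14. So P = C_14 = 2674440.
Monotone paths in an n×n grid that stay weakly below the diagonal are counted by C_n; here n = 6. So Q = C_6 = 132.
P − Q = 2674440 − 132 = 2674308.

2674308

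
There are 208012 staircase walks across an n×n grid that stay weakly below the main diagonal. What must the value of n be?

Such diagonal-avoiding paths in an n×n grid are counted by C_n. Since C_12 = 208012, the index is 12.

12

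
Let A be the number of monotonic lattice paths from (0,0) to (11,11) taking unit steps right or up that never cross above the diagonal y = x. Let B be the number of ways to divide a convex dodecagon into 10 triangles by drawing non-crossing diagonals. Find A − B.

Sub-diagonal monotone paths from (0,0) to (11,11) biject with Dyck paths of semilength 11, giving C_11. So A = C_11 = 58786.
The number of triangulations of a 12-gon is the Catalan number C_10 (index = sides − 2). So B = C_10 = 16796.
A − B = 58786 − 16796 = 41990.

41990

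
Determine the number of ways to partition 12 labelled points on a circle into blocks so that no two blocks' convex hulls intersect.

208012

Non-crossing partitions of an n-element set are counted by C_n; here n = 12.
C_12 = C(24,12)/13 = 2704156/13 = 208012.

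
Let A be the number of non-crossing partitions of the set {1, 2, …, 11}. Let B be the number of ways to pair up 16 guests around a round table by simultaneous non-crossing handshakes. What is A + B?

60216

Non-crossing partitions of an n-element set are counted by C_n; here n = 11. So A = C_11 = 58786.
Non-crossing handshake pairings of 2n people are counted by C_n; 16 people gives n = 8. So B = C_8 = 1430.
A + B = 58786 + 1430 = 60216.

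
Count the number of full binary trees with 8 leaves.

Full binary trees with 8 leaves have 8−1 = 7 internal nodes, so there are C_7 of them.
C_7 = C(14,7)/8 = 3432/8 = 429.

429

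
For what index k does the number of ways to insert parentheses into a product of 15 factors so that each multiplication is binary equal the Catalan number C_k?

14

Parenthesizations of m factors correspond to full binary trees with m leaves, counted by C_{m−1}; m = 15 gives C_14.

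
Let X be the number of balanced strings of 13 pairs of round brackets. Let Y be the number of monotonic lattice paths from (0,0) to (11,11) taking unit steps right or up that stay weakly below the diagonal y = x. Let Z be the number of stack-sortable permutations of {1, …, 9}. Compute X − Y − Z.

679252

With 13 pairs the number of balanced bracket strings is the Catalan number C_13. So X = C_13 = 742900.
Monotone paths in an n×n grid that stay weakly below the diagonal are counted by C_n; here n = 11. So Y = C_11 = 58786.
By Knuth's characterisation, the stack-sortable permutations of length 9 are the 231-avoiders, numbering C_9. So Z = C_9 = 4862.
X − Y − Z = 742900 − 58786 − 4862 = 679252.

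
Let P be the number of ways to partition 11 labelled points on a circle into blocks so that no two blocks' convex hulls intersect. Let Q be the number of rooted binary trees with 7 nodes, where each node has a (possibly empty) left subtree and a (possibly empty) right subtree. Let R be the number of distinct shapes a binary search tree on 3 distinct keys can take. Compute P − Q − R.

Non-crossing partitions of an n-element set are counted by C_n; here n = 11. So P = C_11 = 58786.
Binary trees (left/right distinguished) on n nodes are counted by C_n; here n = 7. So Q = C_7 = 429.
Binary trees (left/right distinguished) on n nodes are counted by C_n; here n = 3. So R = C_3 = 5.
P − Q − R = 58786 − 429 − 5 = 58352.

58352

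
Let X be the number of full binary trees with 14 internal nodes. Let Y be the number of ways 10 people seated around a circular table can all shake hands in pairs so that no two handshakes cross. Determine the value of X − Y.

2674398

Full binary trees with n internal nodes are counted by C_n; here n = 14. So X = C_14 = 2674440.
With 10 = 2·5 people, non-crossing handshake pairings are non-crossing perfect matchings on a circle, counted by C_5. So Y = C_5 = 42.
X − Y = 2674440 − 42 = 2674398.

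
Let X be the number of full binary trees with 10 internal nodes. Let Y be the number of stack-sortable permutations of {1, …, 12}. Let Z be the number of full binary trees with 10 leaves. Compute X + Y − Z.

219946

The number of full binary trees on 10 internal nodes is the Catalan number C_10. So X = C_10 = 16796.
Stack-sortable permutations are exactly the 231-avoiding ones, counted by C_n; here n = 12. So Y = C_12 = 208012.
A full binary tree with L leaves has L−1 internal nodes and is counted by C_{L−1}; L = 10 gives C_9. So Z = C_9 = 4862.
X + Y − Z = 16796 + 208012 − 4862 = 219946.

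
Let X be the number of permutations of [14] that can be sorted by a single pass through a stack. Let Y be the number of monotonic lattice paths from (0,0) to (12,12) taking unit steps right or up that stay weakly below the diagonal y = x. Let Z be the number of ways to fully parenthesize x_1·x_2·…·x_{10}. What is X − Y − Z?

By Knuth's characterisation, the stack-sortable permutations of length 14 are the 231-avoiders, numbering C_14. So X = C_14 = 2674440.
Sub-diagonal monotone paths from (0,0) to (12,12) biject with Dyck paths of semilength 12, giving C_12. So Y = C_12 = 208012.
Parenthesizations of m factors correspond to full binary trees with m leaves, counted by C_{m−1}; m = 10 gives C_9. So Z = C_9 = 4862.
X − Y − Z = 2674440 − 208012 − 4862 = 2461566.

2461566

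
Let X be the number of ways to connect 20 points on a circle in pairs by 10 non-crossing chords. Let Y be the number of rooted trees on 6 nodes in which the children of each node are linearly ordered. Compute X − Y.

16754

Non-crossing perfect matchings of 2n points on a circle are counted by C_n; with 20 points, n = 10. So X = C_10 = 16796.
Rooted ordered (plane) trees on m nodes have m−1 edges and are counted by C_{m−1}; m = 6 gives C_5. So Y = C_5 = 42.
X − Y = 16796 − 42 = 16754.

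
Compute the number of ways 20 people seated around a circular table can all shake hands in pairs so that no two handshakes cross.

16796

With 20 = 2·10 people, non-crossing handshake pairings are non-crossing perfect matchings on a circle, counted by C_10.
C_10 = 16796.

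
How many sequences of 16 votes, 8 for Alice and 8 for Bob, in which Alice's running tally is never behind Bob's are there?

1430

Reading a vote for the leader as '(' and for the other as ')' turns such a sequence into a balanced string of 8 pairs, so the count is C_8.
C_8 = C(16,8)/9 = 12870/9 = 1430.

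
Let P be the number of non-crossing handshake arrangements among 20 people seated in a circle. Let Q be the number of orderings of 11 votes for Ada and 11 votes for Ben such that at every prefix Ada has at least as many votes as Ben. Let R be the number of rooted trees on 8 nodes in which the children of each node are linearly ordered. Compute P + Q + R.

76011

With 20 = 2·10 people, non-crossing handshake pairings are non-crossing perfect matchings on a circle, counted by C_10. So P = C_10 = 16796.
Ballot sequences with n votes each where one side never trails are Dyck words, counted by C_n; here n = 11. So Q = C_11 = 58786.
Rooted ordered (plane) trees on m nodes have m−1 edges and are counted by C_{m−1}; m = 8 gives C_7. So R = C_7 = 429.
P + Q + R = 16796 + 58786 + 429 = 76011.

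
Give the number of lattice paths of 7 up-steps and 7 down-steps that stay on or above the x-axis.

Dyck paths of semilength n (length 2n) are counted by C_n; here n = 7.
C_7 = 429.

429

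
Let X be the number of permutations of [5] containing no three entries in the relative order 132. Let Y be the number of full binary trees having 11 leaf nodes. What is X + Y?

16838

For any fixed pattern of length 3, the pattern-avoiding permutations of [5] number C_5. So X = C_5 = 42.
A full binary tree with L leaves has L−1 internal nodes and is counted by C_{L−1}; L = 11 gives C_10. So Y = C_10 = 16796.
X + Y = 42 + 16796 = 16838.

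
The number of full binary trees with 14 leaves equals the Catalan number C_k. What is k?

Full binary trees with 14 leaves have 14−1 = 13 internal nodes, so there are C_13 of them.

13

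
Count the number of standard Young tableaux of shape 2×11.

Standard Young tableaux of shape 2×n are counted by C_n; here n = 11.
C_11 = C_10 · 2(2·10+1)/(10+2) = 16796 · 42/12 = 58786.

58786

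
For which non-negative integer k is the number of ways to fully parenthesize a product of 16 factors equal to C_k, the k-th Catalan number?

15

Parenthesizations of m factors correspond to full binary trees with m leaves, counted by C_{m−1}; m = 16 gives C_15.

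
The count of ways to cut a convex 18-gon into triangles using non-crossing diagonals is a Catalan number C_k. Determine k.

Triangulations of a convex m-gon are counted by C_{m−2}; with m = 18 this is C_16.

16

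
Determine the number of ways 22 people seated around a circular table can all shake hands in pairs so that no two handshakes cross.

With 22 = 2·11 people, non-crossing handshake pairings are non-crossing perfect matchings on a circle, counted by C_11.
C_11 = 58786.

58786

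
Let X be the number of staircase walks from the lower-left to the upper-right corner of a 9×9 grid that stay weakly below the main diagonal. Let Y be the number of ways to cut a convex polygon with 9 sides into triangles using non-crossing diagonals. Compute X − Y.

4433

Sub-diagonal monotone paths from (0,0) to (9,9) biject with Dyck paths of semilength 9, giving C_9. So X = C_9 = 4862.
The number of triangulations of a 9-gon is the Catalan number C_7 (index = sides − 2). So Y = C_7 = 429.
X − Y = 4862 − 429 = 4433.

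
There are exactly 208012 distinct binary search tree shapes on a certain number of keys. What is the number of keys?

Binary search tree shapes on n keys are counted by C_n. Since C_12 = 208012, the index is 12.

12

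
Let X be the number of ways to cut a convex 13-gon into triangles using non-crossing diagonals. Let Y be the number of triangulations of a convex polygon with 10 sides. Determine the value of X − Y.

The number of triangulations of a 13-gon is the Catalan number C_11 (index = sides − 2). So X = C_11 = 58786.
Triangulations of a convex m-gon are counted by C_{m−2}; with m = 10 this is C_8. So Y = C_8 = 1430.
X − Y = 58786 − 1430 = 57356.

57356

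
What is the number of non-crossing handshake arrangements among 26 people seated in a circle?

Non-crossing handshake pairings of 2n people are counted by C_n; 26 people gives n = 13.
C_13 = C(26,13)/14 = 10400600/14 = 742900.

742900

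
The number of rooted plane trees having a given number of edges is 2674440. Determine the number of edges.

Rooted ordered trees with n edges are counted by C_n, and C_14 = 2674440.

14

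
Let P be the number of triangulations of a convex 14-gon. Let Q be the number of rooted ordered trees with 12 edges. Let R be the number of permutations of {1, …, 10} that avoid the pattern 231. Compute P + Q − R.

399228

A convex 14-gon is triangulated into 12 triangles, and the number of such triangulations is the Catalan number C_{14−2} = C_12. So P = C_12 = 208012.
Rooted ordered trees with n edges are counted by C_n; here n = 12. So Q = C_12 = 208012.
For any fixed pattern of length 3, the pattern-avoiding permutations of [10] number C_10. So R = C_10 = 16796.
P + Q − R = 208012 + 208012 − 16796 = 399228.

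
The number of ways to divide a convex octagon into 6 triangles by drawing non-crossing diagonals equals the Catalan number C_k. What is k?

6

Triangulations of a convex m-gon are counted by C_{m−2}; with m = 8 this is C_6.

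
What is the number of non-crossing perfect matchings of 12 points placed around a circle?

132

Non-crossing perfect matchings of 2n points on a circle are counted by C_n; with 12 points, n = 6.
C_6 = 132.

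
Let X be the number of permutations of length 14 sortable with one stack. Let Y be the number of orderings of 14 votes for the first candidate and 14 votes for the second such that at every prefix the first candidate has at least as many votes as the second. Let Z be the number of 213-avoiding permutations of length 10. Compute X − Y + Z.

16796

Stack-sortable permutations are exactly the 231-avoiding ones, counted by C_n; here n = 14. So X = C_14 = 2674440.
Ballot sequences with n votes each where one side never trails are Dyck words, counted by C_n; here n = 14. So Y = C_14 = 2674440.
For any fixed pattern of length 3, the pattern-avoiding permutations of [10] number C_10. So Z = C_10 = 16796.
X − Y + Z = 2674440 − 2674440 + 16796 = 16796.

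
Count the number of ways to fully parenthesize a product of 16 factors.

9694845

Parenthesizations of m factors correspond to full binary trees with m leaves, counted by C_{m−1}; m = 16 gives C_15.
C_15 = C_14 · 2(2·14+1)/(14+2) = 2674440 · 58/16 = 9694845.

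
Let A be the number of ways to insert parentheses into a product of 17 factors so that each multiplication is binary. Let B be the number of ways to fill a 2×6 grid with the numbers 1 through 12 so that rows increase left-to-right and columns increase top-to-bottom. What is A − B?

Bracketing 17 factors into binary products is counted by C_{17−1} = C_16. So A = C_16 = 35357670.
By the hook-length formula (or a Dyck-path bijection), SYT of shape 2×6 number C_6. So B = C_6 = 132.
A − B = 35357670 − 132 = 35357538.

35357538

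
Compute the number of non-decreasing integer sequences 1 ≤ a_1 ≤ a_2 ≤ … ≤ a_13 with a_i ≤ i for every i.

Such sub-staircase sequences of length n are counted by C_n; here n = 13.
C_13 = C(26,13)/14 = 10400600/14 = 742900.

742900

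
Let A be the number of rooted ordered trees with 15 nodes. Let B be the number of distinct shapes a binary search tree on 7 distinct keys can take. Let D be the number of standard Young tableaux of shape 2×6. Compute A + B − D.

2674737

Rooted ordered (plane) trees on m nodes have m−1 edges and are counted by C_{m−1}; m = 15 gives C_14. So A = C_14 = 2674440.
Binary trees (left/right distinguished) on n nodes are counted by C_n; here n = 7. So B = C_7 = 429.
By the hook-length formula (or a Dyck-path bijection), SYT of shape 2×6 number C_6. So D = C_6 = 132.
A + B − D = 2674440 + 429 − 132 = 2674737.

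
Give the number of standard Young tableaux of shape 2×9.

Standard Young tableaux of shape 2×n are counted by C_n; here n = 9.
C_9 = C_8 · 2(2·8+1)/(8+2) = 1430 · 34/10 = 4862.

4862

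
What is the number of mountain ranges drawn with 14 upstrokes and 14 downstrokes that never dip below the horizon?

2674440

A Dyck path with 14 up-steps and 14 down-steps has semilength 14, so there are C_14 of them.
C_14 = C(28,14)/15 = 40116600/15 = 2674440.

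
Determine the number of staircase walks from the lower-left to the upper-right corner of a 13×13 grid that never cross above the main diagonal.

Sub-diagonal monotone paths from (0,0) to (13,13) biject with Dyck paths of semilength 13, giving C_13.
C_13 = C(26,13)/14 = 10400600/14 = 742900.

742900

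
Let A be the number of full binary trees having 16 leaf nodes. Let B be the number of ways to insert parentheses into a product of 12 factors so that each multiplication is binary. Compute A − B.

Full binary trees with 16 leaves have 16−1 = 15 internal nodes, so there are C_15 of them. So A = C_15 = 9694845.
Parenthesizations of m factors correspond to full binary trees with m leaves, counted by C_{m−1}; m = 12 gives C_11. So B = C_11 = 58786.
A − B = 9694845 − 58786 = 9636059.

9636059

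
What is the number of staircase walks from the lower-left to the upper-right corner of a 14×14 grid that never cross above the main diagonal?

Sub-diagonal monotone paths from (0,0) to (14,14) biject with Dyck paths of semilength 14, giving C_14.
C_14 = C_13 · 2(2·13+1)/(13+2) = 742900 · 54/15 = 2674440.

2674440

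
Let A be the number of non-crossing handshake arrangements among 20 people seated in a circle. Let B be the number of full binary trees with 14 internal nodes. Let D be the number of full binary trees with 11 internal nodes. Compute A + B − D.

Non-crossing handshake pairings of 2n people are counted by C_n; 20 people gives n = 10. So A = C_10 = 16796.
Full binary trees with n internal nodes are counted by C_n; here n = 14. So B = C_14 = 2674440.
Full binary trees with n internal nodes are counted by C_n; here n = 11. So D = C_11 = 58786.
A + B − D = 16796 + 2674440 − 58786 = 2632450.

2632450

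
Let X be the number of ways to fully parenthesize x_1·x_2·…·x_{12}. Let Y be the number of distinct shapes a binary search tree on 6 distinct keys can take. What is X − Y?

Parenthesizations of m factors correspond to full binary trees with m leaves, counted by C_{m−1}; m = 12 gives C_11. So X = C_11 = 58786.
There are C_n binary search tree shapes on n keys; with n = 6 that is C_6. So Y = C_6 = 132.
X − Y = 58786 − 132 = 58654.

58654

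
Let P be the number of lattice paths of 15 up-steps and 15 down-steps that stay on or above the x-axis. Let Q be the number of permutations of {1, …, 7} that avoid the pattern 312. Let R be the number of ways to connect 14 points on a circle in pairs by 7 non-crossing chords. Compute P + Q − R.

A Dyck path with 15 up-steps and 15 down-steps has semilength 15, so there are C_15 of them. So P = C_15 = 9694845.
Permutations of [n] avoiding any single length-3 pattern are counted by C_n; here n = 7. So Q = C_7 = 429.
Pairing 14 circle points by 7 non-crossing chords gives C_7 matchings. So R = C_7 = 429.
P + Q − R = 9694845 + 429 − 429 = 9694845.

9694845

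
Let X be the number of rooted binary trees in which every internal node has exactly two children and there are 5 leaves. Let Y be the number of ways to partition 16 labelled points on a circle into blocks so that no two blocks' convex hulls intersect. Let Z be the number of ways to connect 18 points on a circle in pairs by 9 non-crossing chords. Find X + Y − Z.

A full binary tree with L leaves has L−1 internal nodes and is counted by C_{L−1}; L = 5 gives C_4. So X = C_4 = 14.
Non-crossing partitions of an n-element set are counted by C_n; here n = 16. So Y = C_16 = 35357670.
Non-crossing perfect matchings of 2n points on a circle are counted by C_n; with 18 points, n = 9. So Z = C_9 = 4862.
X + Y − Z = 14 + 35357670 − 4862 = 35352822.

35352822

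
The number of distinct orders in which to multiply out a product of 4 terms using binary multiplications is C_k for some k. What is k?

3

Parenthesizations of m factors correspond to full binary trees with m leaves, counted by C_{m−1}; m = 4 gives C_3.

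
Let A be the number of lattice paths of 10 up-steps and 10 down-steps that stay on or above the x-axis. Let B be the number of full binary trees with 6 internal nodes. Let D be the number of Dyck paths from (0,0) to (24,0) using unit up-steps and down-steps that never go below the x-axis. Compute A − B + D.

224676

Paths of 10 up- and 10 down-steps that never dip below the axis are Dyck paths; their count is C_10. So A = C_10 = 16796.
The number of full binary trees on 6 internal nodes is the Catalan number C_6. So B = C_6 = 132.
A Dyck path with 12 up-steps and 12 down-steps has semilength 12, so there are C_12 of them. So D = C_12 = 208012.
A − B + D = 16796 − 132 + 208012 = 224676.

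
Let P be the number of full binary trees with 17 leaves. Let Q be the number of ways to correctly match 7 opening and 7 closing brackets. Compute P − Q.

35357241

Full binary trees with 17 leaves have 17−1 = 16 internal nodes, so there are C_16 of them. So P = C_16 = 35357670.
Balanced strings of n pairs of brackets are counted by C_n; here n = 7. So Q = C_7 = 429.
P − Q = 35357670 − 429 = 35357241.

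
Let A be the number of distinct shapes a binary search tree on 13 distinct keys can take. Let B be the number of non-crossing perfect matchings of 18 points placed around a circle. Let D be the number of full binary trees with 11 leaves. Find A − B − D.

Rooted binary trees with 13 nodes (each child slot possibly empty) number C_13. So A = C_13 = 742900.
Pairing 18 circle points by 9 non-crossing chords gives C_9 matchings. So B = C_9 = 4862.
Full binary trees with 11 leaves have 11−1 = 10 internal nodes, so there are C_10 of them. So D = C_10 = 16796.
A − B − D = 742900 − 4862 − 16796 = 721242.

721242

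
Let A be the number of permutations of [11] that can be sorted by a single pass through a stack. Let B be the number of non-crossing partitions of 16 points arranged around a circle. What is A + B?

35416456

Stack-sortable permutations are exactly the 231-avoiding ones, counted by C_n; here n = 11. So A = C_11 = 58786.
Non-crossing partitions of an n-element set are counted by C_n; here n = 16. So B = C_16 = 35357670.
A + B = 58786 + 35357670 = 35416456.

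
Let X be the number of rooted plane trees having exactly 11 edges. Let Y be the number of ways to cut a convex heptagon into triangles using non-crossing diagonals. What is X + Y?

A rooted plane tree with 11 edges has 12 nodes, and the count is C_11. So X = C_11 = 58786.
A convex 7-gon is triangulated into 5 triangles, and the number of such triangulations is the Catalan number C_{7−2} = C_5. So Y = C_5 = 42.
X + Y = 58786 + 42 = 58828.

58828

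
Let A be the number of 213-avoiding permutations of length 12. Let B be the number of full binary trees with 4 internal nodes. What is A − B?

Permutations of [n] avoiding any single length-3 pattern are counted by C_n; here n = 12. So A = C_12 = 208012.
The number of full binary trees on 4 internal nodes is the Catalan number C_4. So B = C_4 = 14.
A − B = 208012 − 14 = 207998.

207998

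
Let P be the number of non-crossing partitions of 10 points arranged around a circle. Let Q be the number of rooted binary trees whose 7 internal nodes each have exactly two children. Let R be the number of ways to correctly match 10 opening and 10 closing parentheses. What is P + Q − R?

429

The non-crossing partitions of [10] form a lattice of size C_10. So P = C_10 = 16796.
Full binary trees with n internal nodes are counted by C_n; here n = 7. So Q = C_7 = 429.
With 10 pairs the number of balanced bracket strings is the Catalan number C_10. So R = C_10 = 16796.
P + Q − R = 16796 + 429 − 16796 = 429.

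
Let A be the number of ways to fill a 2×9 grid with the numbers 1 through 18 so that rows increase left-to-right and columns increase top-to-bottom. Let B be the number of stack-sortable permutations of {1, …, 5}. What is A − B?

4820

By the hook-length formula (or a Dyck-path bijection), SYT of shape 2×9 number C_9. So A = C_9 = 4862.
By Knuth's characterisation, the stack-sortable permutations of length 5 are the 231-avoiders, numbering C_5. So B = C_5 = 42.
A − B = 4862 − 42 = 4820.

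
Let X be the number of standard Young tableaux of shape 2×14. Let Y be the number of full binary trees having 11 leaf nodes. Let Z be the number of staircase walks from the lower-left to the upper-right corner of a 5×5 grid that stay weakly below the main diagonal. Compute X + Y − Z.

2691194

By the hook-length formula (or a Dyck-path bijection), SYT of shape 2×14 number C_14. So X = C_14 = 2674440.
Full binary trees with 11 leaves have 11−1 = 10 internal nodes, so there are C_10 of them. So Y = C_10 = 16796.
Monotone paths in an n×n grid that stay weakly below the diagonal are counted by C_n; here n = 5. So Z = C_5 = 42.
X + Y − Z = 2674440 + 16796 − 42 = 2691194.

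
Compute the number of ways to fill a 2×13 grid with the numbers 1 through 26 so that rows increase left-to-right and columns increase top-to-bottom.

742900

By the hook-length formula (or a Dyck-path bijection), SYT of shape 2×13 number C_13.
C_13 = C(26,13)/14 = 10400600/14 = 742900.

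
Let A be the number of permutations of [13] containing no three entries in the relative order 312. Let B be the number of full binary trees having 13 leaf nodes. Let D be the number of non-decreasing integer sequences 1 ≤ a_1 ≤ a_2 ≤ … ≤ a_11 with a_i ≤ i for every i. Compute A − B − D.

Permutations of [n] avoiding any single length-3 pattern are counted by C_n; here n = 13. So A = C_13 = 742900.
A full binary tree with L leaves has L−1 internal nodes and is counted by C_{L−1}; L = 13 gives C_12. So B = C_12 = 208012.
Such sub-staircase sequences of length n are counted by C_n; here n = 11. So D = C_11 = 58786.
A − B − D = 742900 − 208012 − 58786 = 476102.

476102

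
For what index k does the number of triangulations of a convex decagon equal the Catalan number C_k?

8

Triangulations of a convex m-gon are counted by C_{m−2}; with m = 10 this is C_8.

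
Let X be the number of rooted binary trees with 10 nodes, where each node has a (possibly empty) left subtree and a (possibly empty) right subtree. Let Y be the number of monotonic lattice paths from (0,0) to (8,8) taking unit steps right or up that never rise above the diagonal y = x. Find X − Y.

Rooted binary trees with 10 nodes (each child slot possibly empty) number C_10. So X = C_10 = 16796.
Sub-diagonal monotone paths from (0,0) to (8,8) biject with Dyck paths of semilength 8, giving C_8. So Y = C_8 = 1430.
X − Y = 16796 − 1430 = 15366.

15366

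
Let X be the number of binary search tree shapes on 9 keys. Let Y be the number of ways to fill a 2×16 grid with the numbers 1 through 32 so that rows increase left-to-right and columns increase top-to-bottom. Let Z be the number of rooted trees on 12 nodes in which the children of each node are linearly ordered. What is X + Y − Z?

There are C_n binary search tree shapes on n keys; with n = 9 that is C_9. So X = C_9 = 4862.
By the hook-length formula (or a Dyck-path bijection), SYT of shape 2×16 number C_16. So Y = C_16 = 35357670.
A rooted plane tree on 12 nodes has 11 edges, and such trees are counted by C_11. So Z = C_11 = 58786.
X + Y − Z = 4862 + 35357670 − 58786 = 35303746.

35303746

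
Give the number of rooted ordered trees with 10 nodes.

4862

A rooted plane tree on 10 nodes has 9 edges, and such trees are counted by C_9.
C_9 = C(18,9)/10 = 48620/10 = 4862.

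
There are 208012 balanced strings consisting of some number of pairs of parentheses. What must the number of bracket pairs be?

12

Balanced strings of n bracket-pairs are counted by C_n. The Catalan number equal to 208012 is C_12.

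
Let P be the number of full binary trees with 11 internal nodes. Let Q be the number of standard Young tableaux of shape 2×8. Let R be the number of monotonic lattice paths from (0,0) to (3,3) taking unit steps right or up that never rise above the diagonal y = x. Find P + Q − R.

Full binary trees with n internal nodes are counted by C_n; here n = 11. So P = C_11 = 58786.
Standard Young tableaux of shape 2×n are counted by C_n; here n = 8. So Q = C_8 = 1430.
Monotone paths in an n×n grid that stay weakly below the diagonal are counted by C_n; here n = 3. So R = C_3 = 5.
P + Q − R = 58786 + 1430 − 5 = 60211.

60211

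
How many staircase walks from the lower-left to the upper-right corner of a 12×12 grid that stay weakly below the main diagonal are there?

208012

Monotone paths in an n×n grid that stay weakly below the diagonal are counted by C_n; here n = 12.
C_12 = C(24,12)/13 = 2704156/13 = 208012.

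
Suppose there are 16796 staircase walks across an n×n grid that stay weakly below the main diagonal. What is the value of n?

10

Such diagonal-avoiding paths in an n×n grid are counted by C_n. The Catalan number equal to 16796 is C_10.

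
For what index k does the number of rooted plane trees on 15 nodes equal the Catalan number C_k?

14

A rooted plane tree on 15 nodes has 14 edges, and such trees are counted by C_14.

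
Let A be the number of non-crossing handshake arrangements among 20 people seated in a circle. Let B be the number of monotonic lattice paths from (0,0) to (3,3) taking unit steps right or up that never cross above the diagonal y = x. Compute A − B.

16791

Non-crossing handshake pairings of 2n people are counted by C_n; 20 people gives n = 10. So A = C_10 = 16796.
Monotone paths in an n×n grid that stay weakly below the diagonal are counted by C_n; here n = 3. So B = C_3 = 5.
A − B = 16796 − 5 = 16791.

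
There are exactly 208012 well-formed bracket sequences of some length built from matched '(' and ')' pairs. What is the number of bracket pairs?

Balanced strings of n bracket-pairs are counted by C_n. The Catalan number equal to 208012 is C_12.

12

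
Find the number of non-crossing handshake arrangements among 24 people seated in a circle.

208012

Non-crossing handshake pairings of 2n people are counted by C_n; 24 people gives n = 12.
C_12 = 208012.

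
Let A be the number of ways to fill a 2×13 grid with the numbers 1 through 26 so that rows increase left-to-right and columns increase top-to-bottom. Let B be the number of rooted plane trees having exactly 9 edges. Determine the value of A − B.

738038

By the hook-length formula (or a Dyck-path bijection), SYT of shape 2×13 number C_13. So A = C_13 = 742900.
A rooted plane tree with 9 edges has 10 nodes, and the count is C_9. So B = C_9 = 4862.
A − B = 742900 − 4862 = 738038.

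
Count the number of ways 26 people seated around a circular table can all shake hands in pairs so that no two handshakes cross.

Non-crossing handshake pairings of 2n people are counted by C_n; 26 people gives n = 13.
C_13 = 742900.

742900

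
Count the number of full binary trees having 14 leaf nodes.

742900

Full binary trees with 14 leaves have 14−1 = 13 internal nodes, so there are C_13 of them.
C_13 = C(26,13)/14 = 10400600/14 = 742900.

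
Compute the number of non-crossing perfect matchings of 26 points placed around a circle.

Non-crossing perfect matchings of 2n points on a circle are counted by C_n; with 26 points, n = 13.
C_13 = C_12 · 2(2·12+1)/(12+2) = 208012 · 50/14 = 742900.

742900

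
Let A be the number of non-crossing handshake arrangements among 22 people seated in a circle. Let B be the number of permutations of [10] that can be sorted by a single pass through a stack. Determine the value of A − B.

With 22 = 2·11 people, non-crossing handshake pairings are non-crossing perfect matchings on a circle, counted by C_11. So A = C_11 = 58786.
Stack-sortable permutations are exactly the 231-avoiding ones, counted by C_n; here n = 10. So B = C_10 = 16796.
A − B = 58786 − 16796 = 41990.

41990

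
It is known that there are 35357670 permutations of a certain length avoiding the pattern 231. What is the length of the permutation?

Permutations of [n] avoiding a fixed length-3 pattern are counted by C_n; 35357670 = C_16.

16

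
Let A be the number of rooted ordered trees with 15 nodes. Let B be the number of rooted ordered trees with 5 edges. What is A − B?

Rooted ordered (plane) trees on m nodes have m−1 edges and are counted by C_{m−1}; m = 15 gives C_14. So A = C_14 = 2674440.
Rooted ordered trees with n edges are counted by C_n; here n = 5. So B = C_5 = 42.
A − B = 2674440 − 42 = 2674398.

2674398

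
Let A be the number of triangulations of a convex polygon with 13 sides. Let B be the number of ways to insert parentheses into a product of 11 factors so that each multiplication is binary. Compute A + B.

75582

A convex 13-gon is triangulated into 11 triangles, and the number of such triangulations is the Catalan number C_{13−2} = C_11. So A = C_11 = 58786.
Ways to associate a product of 11 factors correspond to binary trees on 11 leaves, so the count is C_10. So B = C_10 = 16796.
A + B = 58786 + 16796 = 75582.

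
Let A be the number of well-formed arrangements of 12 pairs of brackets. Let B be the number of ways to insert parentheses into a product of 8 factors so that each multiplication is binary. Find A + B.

Balanced strings of n pairs of brackets are counted by C_n; here n = 12. So A = C_12 = 208012.
Parenthesizations of m factors correspond to full binary trees with m leaves, counted by C_{m−1}; m = 8 gives C_7. So B = C_7 = 429.
A + B = 208012 + 429 = 208441.

208441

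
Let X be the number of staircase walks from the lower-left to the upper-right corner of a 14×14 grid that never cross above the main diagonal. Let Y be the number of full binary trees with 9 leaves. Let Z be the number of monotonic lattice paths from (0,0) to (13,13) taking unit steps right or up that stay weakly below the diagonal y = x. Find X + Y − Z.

1932970

Monotone paths in an n×n grid that stay weakly below the diagonal are counted by C_n; here n = 14. So X = C_14 = 2674440.
Full binary trees with 9 leaves have 9−1 = 8 internal nodes, so there are C_8 of them. So Y = C_8 = 1430.
Sub-diagonal monotone paths from (0,0) to (13,13) biject with Dyck paths of semilength 13, giving C_13. So Z = C_13 = 742900.
X + Y − Z = 2674440 + 1430 − 742900 = 1932970.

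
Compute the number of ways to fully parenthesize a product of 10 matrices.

4862

Ways to associate a product of 10 factors correspond to binary trees on 10 leaves, so the count is C_9.
C_9 = C(18,9)/10 = 48620/10 = 4862.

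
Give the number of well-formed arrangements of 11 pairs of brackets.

58786

A balanced arrangement of 11 bracket pairs is a Dyck word of semilength 11, so the count is C_11.
C_11 = C(22,11)/12 = 705432/12 = 58786.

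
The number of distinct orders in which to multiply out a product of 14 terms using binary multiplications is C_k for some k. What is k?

13

Ways to associate a product of 14 factors correspond to binary trees on 14 leaves, so the count is C_13.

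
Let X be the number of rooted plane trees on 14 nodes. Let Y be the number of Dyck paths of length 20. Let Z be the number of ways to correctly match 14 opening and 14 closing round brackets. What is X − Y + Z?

3400544

Rooted ordered (plane) trees on m nodes have m−1 edges and are counted by C_{m−1}; m = 14 gives C_13. So X = C_13 = 742900.
Paths of 10 up- and 10 down-steps that never dip below the axis are Dyck paths; their count is C_10. So Y = C_10 = 16796.
A balanced arrangement of 14 bracket pairs is a Dyck word of semilength 14, so the count is C_14. So Z = C_14 = 2674440.
X − Y + Z = 742900 − 16796 + 2674440 = 3400544.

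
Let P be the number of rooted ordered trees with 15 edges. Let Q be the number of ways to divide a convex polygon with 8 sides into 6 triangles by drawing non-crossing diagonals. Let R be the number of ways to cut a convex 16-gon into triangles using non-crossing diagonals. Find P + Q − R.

7020537

Rooted ordered trees with n edges are counted by C_n; here n = 15. So P = C_15 = 9694845.
The number of triangulations of an 8-gon is the Catalan number C_6 (index = sides − 2). So Q = C_6 = 132.
A convex 16-gon is triangulated into 14 triangles, and the number of such triangulations is the Catalan number C_{16−2} = C_14. So R = C_14 = 2674440.
P + Q − R = 9694845 + 132 − 2674440 = 7020537.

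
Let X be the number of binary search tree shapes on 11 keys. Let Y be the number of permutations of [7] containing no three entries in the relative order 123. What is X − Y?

Binary trees (left/right distinguished) on n nodes are counted by C_n; here n = 11. So X = C_11 = 58786.
For any fixed pattern of length 3, the pattern-avoiding permutations of [7] number C_7. So Y = C_7 = 429.
X − Y = 58786 − 429 = 58357.

58357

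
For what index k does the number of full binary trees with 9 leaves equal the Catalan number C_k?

8

A full binary tree with L leaves has L−1 internal nodes and is counted by C_{L−1}; L = 9 gives C_8.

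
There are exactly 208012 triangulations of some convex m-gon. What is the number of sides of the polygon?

14

Triangulations of a convex m-gon are counted by C_{m−2}, and C_12 = 208012.
So m − 2 = 12, giving m = 14 sides.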